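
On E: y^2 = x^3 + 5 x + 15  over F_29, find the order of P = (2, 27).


Compute successive multiples of P until we hit O:
  1P = (2, 27)
  2P = (5, 22)
  3P = (28, 26)
  4P = (12, 18)
  5P = (19, 26)
  6P = (7, 4)
  7P = (11, 26)
  8P = (11, 3)
  ... (continuing to 15P)
  15P = O

ord(P) = 15


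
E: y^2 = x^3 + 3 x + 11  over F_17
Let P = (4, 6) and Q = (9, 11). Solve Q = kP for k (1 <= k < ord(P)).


Enumerate multiples of P until we hit Q = (9, 11):
  1P = (4, 6)
  2P = (9, 11)
Match found at i = 2.

k = 2


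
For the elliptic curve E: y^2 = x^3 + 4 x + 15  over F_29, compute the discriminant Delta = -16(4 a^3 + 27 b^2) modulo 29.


4 a^3 + 27 b^2 = 4*4^3 + 27*15^2 = 256 + 6075 = 6331
Delta = -16 * (6331) = -101296
Delta mod 29 = 1

Delta = 1 (mod 29)


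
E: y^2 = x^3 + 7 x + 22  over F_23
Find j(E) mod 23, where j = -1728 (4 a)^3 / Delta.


Delta = -16(4 a^3 + 27 b^2) mod 23 = 18
-1728 * (4 a)^3 = -1728 * (4*7)^3 mod 23 = 16
j = 16 * 18^(-1) mod 23 = 6

j = 6 (mod 23)


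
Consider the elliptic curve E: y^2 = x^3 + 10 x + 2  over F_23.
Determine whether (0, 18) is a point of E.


Check whether y^2 = x^3 + 10 x + 2 (mod 23) for (x, y) = (0, 18).
LHS: y^2 = 18^2 mod 23 = 2
RHS: x^3 + 10 x + 2 = 0^3 + 10*0 + 2 mod 23 = 2
LHS = RHS

Yes, on the curve


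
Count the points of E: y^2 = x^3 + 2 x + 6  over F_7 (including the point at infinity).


For each x in F_7, count y with y^2 = x^3 + 2 x + 6 mod 7:
  x = 1: RHS = 2, y in [3, 4]  -> 2 point(s)
  x = 2: RHS = 4, y in [2, 5]  -> 2 point(s)
  x = 3: RHS = 4, y in [2, 5]  -> 2 point(s)
  x = 4: RHS = 1, y in [1, 6]  -> 2 point(s)
  x = 5: RHS = 1, y in [1, 6]  -> 2 point(s)
Affine points: 10. Add the point at infinity: total = 11.

#E(F_7) = 11


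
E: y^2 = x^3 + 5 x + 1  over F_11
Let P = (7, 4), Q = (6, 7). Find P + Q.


P != Q, so use the chord formula.
s = (y2 - y1) / (x2 - x1) = (3) / (10) mod 11 = 8
x3 = s^2 - x1 - x2 mod 11 = 8^2 - 7 - 6 = 7
y3 = s (x1 - x3) - y1 mod 11 = 8 * (7 - 7) - 4 = 7

P + Q = (7, 7)


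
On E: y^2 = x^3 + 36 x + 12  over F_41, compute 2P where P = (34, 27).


Doubling: s = (3 x1^2 + a) / (2 y1)
s = (3*34^2 + 36) / (2*27) mod 41 = 33
x3 = s^2 - 2 x1 mod 41 = 33^2 - 2*34 = 37
y3 = s (x1 - x3) - y1 mod 41 = 33 * (34 - 37) - 27 = 38

2P = (37, 38)


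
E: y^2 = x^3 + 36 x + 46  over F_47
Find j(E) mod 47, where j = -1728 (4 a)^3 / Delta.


Delta = -16(4 a^3 + 27 b^2) mod 47 = 11
-1728 * (4 a)^3 = -1728 * (4*36)^3 mod 47 = 15
j = 15 * 11^(-1) mod 47 = 27

j = 27 (mod 47)


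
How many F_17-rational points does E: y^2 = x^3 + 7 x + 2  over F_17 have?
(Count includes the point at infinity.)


For each x in F_17, count y with y^2 = x^3 + 7 x + 2 mod 17:
  x = 0: RHS = 2, y in [6, 11]  -> 2 point(s)
  x = 3: RHS = 16, y in [4, 13]  -> 2 point(s)
  x = 4: RHS = 9, y in [3, 14]  -> 2 point(s)
  x = 5: RHS = 9, y in [3, 14]  -> 2 point(s)
  x = 8: RHS = 9, y in [3, 14]  -> 2 point(s)
  x = 10: RHS = 1, y in [1, 16]  -> 2 point(s)
  x = 11: RHS = 16, y in [4, 13]  -> 2 point(s)
Affine points: 14. Add the point at infinity: total = 15.

#E(F_17) = 15


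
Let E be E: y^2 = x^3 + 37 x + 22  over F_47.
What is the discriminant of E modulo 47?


4 a^3 + 27 b^2 = 4*37^3 + 27*22^2 = 202612 + 13068 = 215680
Delta = -16 * (215680) = -3450880
Delta mod 47 = 1

Delta = 1 (mod 47)


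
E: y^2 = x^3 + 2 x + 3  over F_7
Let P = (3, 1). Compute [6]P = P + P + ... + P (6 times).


k = 6 = 110_2 (binary, LSB first: 011)
Double-and-add from P = (3, 1):
  bit 0 = 0: acc unchanged = O
  bit 1 = 1: acc = O + (3, 6) = (3, 6)
  bit 2 = 1: acc = (3, 6) + (3, 1) = O

6P = O


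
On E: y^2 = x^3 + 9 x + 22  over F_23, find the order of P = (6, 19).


Compute successive multiples of P until we hit O:
  1P = (6, 19)
  2P = (1, 20)
  3P = (5, 13)
  4P = (2, 5)
  5P = (10, 13)
  6P = (15, 6)
  7P = (18, 6)
  8P = (8, 10)
  ... (continuing to 27P)
  27P = O

ord(P) = 27


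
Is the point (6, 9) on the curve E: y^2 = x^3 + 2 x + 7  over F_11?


Check whether y^2 = x^3 + 2 x + 7 (mod 11) for (x, y) = (6, 9).
LHS: y^2 = 9^2 mod 11 = 4
RHS: x^3 + 2 x + 7 = 6^3 + 2*6 + 7 mod 11 = 4
LHS = RHS

Yes, on the curve


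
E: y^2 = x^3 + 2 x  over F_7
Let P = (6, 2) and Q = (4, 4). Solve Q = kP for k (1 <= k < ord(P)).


Enumerate multiples of P until we hit Q = (4, 4):
  1P = (6, 2)
  2P = (4, 4)
Match found at i = 2.

k = 2


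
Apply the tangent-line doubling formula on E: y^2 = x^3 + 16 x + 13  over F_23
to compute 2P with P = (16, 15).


Doubling: s = (3 x1^2 + a) / (2 y1)
s = (3*16^2 + 16) / (2*15) mod 23 = 20
x3 = s^2 - 2 x1 mod 23 = 20^2 - 2*16 = 0
y3 = s (x1 - x3) - y1 mod 23 = 20 * (16 - 0) - 15 = 6

2P = (0, 6)


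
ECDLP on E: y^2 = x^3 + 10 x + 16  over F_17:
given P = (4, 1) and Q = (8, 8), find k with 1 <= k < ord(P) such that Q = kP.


Enumerate multiples of P until we hit Q = (8, 8):
  1P = (4, 1)
  2P = (0, 13)
  3P = (5, 2)
  4P = (9, 11)
  5P = (8, 8)
Match found at i = 5.

k = 5


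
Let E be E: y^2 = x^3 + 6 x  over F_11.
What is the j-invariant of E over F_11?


Delta = -16(4 a^3 + 27 b^2) mod 11 = 3
-1728 * (4 a)^3 = -1728 * (4*6)^3 mod 11 = 3
j = 3 * 3^(-1) mod 11 = 1

j = 1 (mod 11)


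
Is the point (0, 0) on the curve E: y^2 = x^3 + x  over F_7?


Check whether y^2 = x^3 + 1 x + 0 (mod 7) for (x, y) = (0, 0).
LHS: y^2 = 0^2 mod 7 = 0
RHS: x^3 + 1 x + 0 = 0^3 + 1*0 + 0 mod 7 = 0
LHS = RHS

Yes, on the curve


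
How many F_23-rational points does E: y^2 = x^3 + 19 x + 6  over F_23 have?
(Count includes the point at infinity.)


For each x in F_23, count y with y^2 = x^3 + 19 x + 6 mod 23:
  x = 0: RHS = 6, y in [11, 12]  -> 2 point(s)
  x = 1: RHS = 3, y in [7, 16]  -> 2 point(s)
  x = 2: RHS = 6, y in [11, 12]  -> 2 point(s)
  x = 4: RHS = 8, y in [10, 13]  -> 2 point(s)
  x = 8: RHS = 3, y in [7, 16]  -> 2 point(s)
  x = 9: RHS = 9, y in [3, 20]  -> 2 point(s)
  x = 10: RHS = 0, y in [0]  -> 1 point(s)
  x = 13: RHS = 12, y in [9, 14]  -> 2 point(s)
  x = 14: RHS = 3, y in [7, 16]  -> 2 point(s)
  x = 15: RHS = 9, y in [3, 20]  -> 2 point(s)
  x = 16: RHS = 13, y in [6, 17]  -> 2 point(s)
  x = 18: RHS = 16, y in [4, 19]  -> 2 point(s)
  x = 19: RHS = 4, y in [2, 21]  -> 2 point(s)
  x = 21: RHS = 6, y in [11, 12]  -> 2 point(s)
  x = 22: RHS = 9, y in [3, 20]  -> 2 point(s)
Affine points: 29. Add the point at infinity: total = 30.

#E(F_23) = 30


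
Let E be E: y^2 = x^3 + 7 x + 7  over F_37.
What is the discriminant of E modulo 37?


4 a^3 + 27 b^2 = 4*7^3 + 27*7^2 = 1372 + 1323 = 2695
Delta = -16 * (2695) = -43120
Delta mod 37 = 22

Delta = 22 (mod 37)


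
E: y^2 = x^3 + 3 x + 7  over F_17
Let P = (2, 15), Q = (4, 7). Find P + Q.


P != Q, so use the chord formula.
s = (y2 - y1) / (x2 - x1) = (9) / (2) mod 17 = 13
x3 = s^2 - x1 - x2 mod 17 = 13^2 - 2 - 4 = 10
y3 = s (x1 - x3) - y1 mod 17 = 13 * (2 - 10) - 15 = 0

P + Q = (10, 0)


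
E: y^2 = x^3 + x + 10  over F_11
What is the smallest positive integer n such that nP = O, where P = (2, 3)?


Compute successive multiples of P until we hit O:
  1P = (2, 3)
  2P = (1, 1)
  3P = (1, 10)
  4P = (2, 8)
  5P = O

ord(P) = 5


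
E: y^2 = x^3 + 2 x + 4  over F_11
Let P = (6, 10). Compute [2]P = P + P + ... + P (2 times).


k = 2 = 10_2 (binary, LSB first: 01)
Double-and-add from P = (6, 10):
  bit 0 = 0: acc unchanged = O
  bit 1 = 1: acc = O + (10, 1) = (10, 1)

2P = (10, 1)


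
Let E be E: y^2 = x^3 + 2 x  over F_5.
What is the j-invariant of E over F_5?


Delta = -16(4 a^3 + 27 b^2) mod 5 = 3
-1728 * (4 a)^3 = -1728 * (4*2)^3 mod 5 = 4
j = 4 * 3^(-1) mod 5 = 3

j = 3 (mod 5)


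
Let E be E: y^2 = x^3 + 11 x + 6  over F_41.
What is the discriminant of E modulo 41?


4 a^3 + 27 b^2 = 4*11^3 + 27*6^2 = 5324 + 972 = 6296
Delta = -16 * (6296) = -100736
Delta mod 41 = 1

Delta = 1 (mod 41)


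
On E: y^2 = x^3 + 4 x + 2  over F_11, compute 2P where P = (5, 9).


Doubling: s = (3 x1^2 + a) / (2 y1)
s = (3*5^2 + 4) / (2*9) mod 11 = 5
x3 = s^2 - 2 x1 mod 11 = 5^2 - 2*5 = 4
y3 = s (x1 - x3) - y1 mod 11 = 5 * (5 - 4) - 9 = 7

2P = (4, 7)


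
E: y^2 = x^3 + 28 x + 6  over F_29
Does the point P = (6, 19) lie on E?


Check whether y^2 = x^3 + 28 x + 6 (mod 29) for (x, y) = (6, 19).
LHS: y^2 = 19^2 mod 29 = 13
RHS: x^3 + 28 x + 6 = 6^3 + 28*6 + 6 mod 29 = 13
LHS = RHS

Yes, on the curve


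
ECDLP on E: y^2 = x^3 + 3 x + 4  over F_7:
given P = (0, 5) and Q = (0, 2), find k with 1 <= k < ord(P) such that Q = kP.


Enumerate multiples of P until we hit Q = (0, 2):
  1P = (0, 5)
  2P = (1, 1)
  3P = (1, 6)
  4P = (0, 2)
Match found at i = 4.

k = 4


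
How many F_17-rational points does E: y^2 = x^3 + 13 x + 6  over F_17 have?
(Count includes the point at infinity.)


For each x in F_17, count y with y^2 = x^3 + 13 x + 6 mod 17:
  x = 3: RHS = 4, y in [2, 15]  -> 2 point(s)
  x = 5: RHS = 9, y in [3, 14]  -> 2 point(s)
  x = 7: RHS = 15, y in [7, 10]  -> 2 point(s)
  x = 9: RHS = 2, y in [6, 11]  -> 2 point(s)
  x = 11: RHS = 1, y in [1, 16]  -> 2 point(s)
  x = 13: RHS = 9, y in [3, 14]  -> 2 point(s)
  x = 14: RHS = 8, y in [5, 12]  -> 2 point(s)
  x = 16: RHS = 9, y in [3, 14]  -> 2 point(s)
Affine points: 16. Add the point at infinity: total = 17.

#E(F_17) = 17


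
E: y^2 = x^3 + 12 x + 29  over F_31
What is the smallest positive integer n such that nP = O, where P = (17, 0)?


Compute successive multiples of P until we hit O:
  1P = (17, 0)
  2P = O

ord(P) = 2


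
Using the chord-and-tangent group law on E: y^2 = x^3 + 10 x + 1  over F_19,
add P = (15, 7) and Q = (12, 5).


P != Q, so use the chord formula.
s = (y2 - y1) / (x2 - x1) = (17) / (16) mod 19 = 7
x3 = s^2 - x1 - x2 mod 19 = 7^2 - 15 - 12 = 3
y3 = s (x1 - x3) - y1 mod 19 = 7 * (15 - 3) - 7 = 1

P + Q = (3, 1)


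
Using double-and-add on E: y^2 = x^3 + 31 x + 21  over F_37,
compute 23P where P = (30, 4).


k = 23 = 10111_2 (binary, LSB first: 11101)
Double-and-add from P = (30, 4):
  bit 0 = 1: acc = O + (30, 4) = (30, 4)
  bit 1 = 1: acc = (30, 4) + (35, 5) = (12, 7)
  bit 2 = 1: acc = (12, 7) + (31, 27) = (3, 20)
  bit 3 = 0: acc unchanged = (3, 20)
  bit 4 = 1: acc = (3, 20) + (36, 10) = (32, 0)

23P = (32, 0)


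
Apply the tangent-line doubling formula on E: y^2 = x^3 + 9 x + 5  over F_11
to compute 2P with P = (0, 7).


Doubling: s = (3 x1^2 + a) / (2 y1)
s = (3*0^2 + 9) / (2*7) mod 11 = 3
x3 = s^2 - 2 x1 mod 11 = 3^2 - 2*0 = 9
y3 = s (x1 - x3) - y1 mod 11 = 3 * (0 - 9) - 7 = 10

2P = (9, 10)


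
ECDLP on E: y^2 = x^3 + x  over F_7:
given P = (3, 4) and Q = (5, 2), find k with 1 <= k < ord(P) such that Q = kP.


Enumerate multiples of P until we hit Q = (5, 2):
  1P = (3, 4)
  2P = (1, 3)
  3P = (5, 2)
Match found at i = 3.

k = 3


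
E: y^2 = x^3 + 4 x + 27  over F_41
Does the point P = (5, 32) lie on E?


Check whether y^2 = x^3 + 4 x + 27 (mod 41) for (x, y) = (5, 32).
LHS: y^2 = 32^2 mod 41 = 40
RHS: x^3 + 4 x + 27 = 5^3 + 4*5 + 27 mod 41 = 8
LHS != RHS

No, not on the curve


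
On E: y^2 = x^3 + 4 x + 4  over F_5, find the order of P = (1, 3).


Compute successive multiples of P until we hit O:
  1P = (1, 3)
  2P = (2, 0)
  3P = (1, 2)
  4P = O

ord(P) = 4


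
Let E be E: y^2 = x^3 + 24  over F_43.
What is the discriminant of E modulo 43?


4 a^3 + 27 b^2 = 4*0^3 + 27*24^2 = 0 + 15552 = 15552
Delta = -16 * (15552) = -248832
Delta mod 43 = 9

Delta = 9 (mod 43)


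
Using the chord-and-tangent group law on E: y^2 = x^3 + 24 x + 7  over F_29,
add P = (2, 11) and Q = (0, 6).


P != Q, so use the chord formula.
s = (y2 - y1) / (x2 - x1) = (24) / (27) mod 29 = 17
x3 = s^2 - x1 - x2 mod 29 = 17^2 - 2 - 0 = 26
y3 = s (x1 - x3) - y1 mod 29 = 17 * (2 - 26) - 11 = 16

P + Q = (26, 16)


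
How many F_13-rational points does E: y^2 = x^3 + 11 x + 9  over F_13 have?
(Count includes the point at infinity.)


For each x in F_13, count y with y^2 = x^3 + 11 x + 9 mod 13:
  x = 0: RHS = 9, y in [3, 10]  -> 2 point(s)
  x = 2: RHS = 0, y in [0]  -> 1 point(s)
  x = 3: RHS = 4, y in [2, 11]  -> 2 point(s)
  x = 4: RHS = 0, y in [0]  -> 1 point(s)
  x = 7: RHS = 0, y in [0]  -> 1 point(s)
  x = 10: RHS = 1, y in [1, 12]  -> 2 point(s)
  x = 12: RHS = 10, y in [6, 7]  -> 2 point(s)
Affine points: 11. Add the point at infinity: total = 12.

#E(F_13) = 12


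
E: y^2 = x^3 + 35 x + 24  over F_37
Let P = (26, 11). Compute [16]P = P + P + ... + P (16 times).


k = 16 = 10000_2 (binary, LSB first: 00001)
Double-and-add from P = (26, 11):
  bit 0 = 0: acc unchanged = O
  bit 1 = 0: acc unchanged = O
  bit 2 = 0: acc unchanged = O
  bit 3 = 0: acc unchanged = O
  bit 4 = 1: acc = O + (26, 26) = (26, 26)

16P = (26, 26)


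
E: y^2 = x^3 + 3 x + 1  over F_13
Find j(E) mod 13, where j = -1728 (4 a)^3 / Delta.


Delta = -16(4 a^3 + 27 b^2) mod 13 = 11
-1728 * (4 a)^3 = -1728 * (4*3)^3 mod 13 = 12
j = 12 * 11^(-1) mod 13 = 7

j = 7 (mod 13)


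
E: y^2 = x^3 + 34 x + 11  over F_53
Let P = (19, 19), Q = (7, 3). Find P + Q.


P != Q, so use the chord formula.
s = (y2 - y1) / (x2 - x1) = (37) / (41) mod 53 = 19
x3 = s^2 - x1 - x2 mod 53 = 19^2 - 19 - 7 = 17
y3 = s (x1 - x3) - y1 mod 53 = 19 * (19 - 17) - 19 = 19

P + Q = (17, 19)


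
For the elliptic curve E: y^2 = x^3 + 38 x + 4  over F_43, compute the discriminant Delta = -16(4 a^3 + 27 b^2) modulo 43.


4 a^3 + 27 b^2 = 4*38^3 + 27*4^2 = 219488 + 432 = 219920
Delta = -16 * (219920) = -3518720
Delta mod 43 = 13

Delta = 13 (mod 43)


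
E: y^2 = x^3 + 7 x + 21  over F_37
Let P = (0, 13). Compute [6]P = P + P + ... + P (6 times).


k = 6 = 110_2 (binary, LSB first: 011)
Double-and-add from P = (0, 13):
  bit 0 = 0: acc unchanged = O
  bit 1 = 1: acc = O + (16, 14) = (16, 14)
  bit 2 = 1: acc = (16, 14) + (32, 3) = (35, 6)

6P = (35, 6)


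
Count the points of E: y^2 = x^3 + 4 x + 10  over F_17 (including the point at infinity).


For each x in F_17, count y with y^2 = x^3 + 4 x + 10 mod 17:
  x = 1: RHS = 15, y in [7, 10]  -> 2 point(s)
  x = 2: RHS = 9, y in [3, 14]  -> 2 point(s)
  x = 3: RHS = 15, y in [7, 10]  -> 2 point(s)
  x = 5: RHS = 2, y in [6, 11]  -> 2 point(s)
  x = 10: RHS = 13, y in [8, 9]  -> 2 point(s)
  x = 11: RHS = 8, y in [5, 12]  -> 2 point(s)
  x = 12: RHS = 1, y in [1, 16]  -> 2 point(s)
  x = 13: RHS = 15, y in [7, 10]  -> 2 point(s)
Affine points: 16. Add the point at infinity: total = 17.

#E(F_17) = 17


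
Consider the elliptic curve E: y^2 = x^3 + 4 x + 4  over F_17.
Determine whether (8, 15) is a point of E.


Check whether y^2 = x^3 + 4 x + 4 (mod 17) for (x, y) = (8, 15).
LHS: y^2 = 15^2 mod 17 = 4
RHS: x^3 + 4 x + 4 = 8^3 + 4*8 + 4 mod 17 = 4
LHS = RHS

Yes, on the curve


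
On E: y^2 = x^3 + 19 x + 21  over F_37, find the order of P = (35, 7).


Compute successive multiples of P until we hit O:
  1P = (35, 7)
  2P = (14, 21)
  3P = (9, 25)
  4P = (18, 4)
  5P = (25, 10)
  6P = (30, 10)
  7P = (36, 1)
  8P = (2, 17)
  ... (continuing to 37P)
  37P = O

ord(P) = 37


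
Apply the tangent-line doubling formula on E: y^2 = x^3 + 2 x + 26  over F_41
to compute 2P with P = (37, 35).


Doubling: s = (3 x1^2 + a) / (2 y1)
s = (3*37^2 + 2) / (2*35) mod 41 = 30
x3 = s^2 - 2 x1 mod 41 = 30^2 - 2*37 = 6
y3 = s (x1 - x3) - y1 mod 41 = 30 * (37 - 6) - 35 = 34

2P = (6, 34)


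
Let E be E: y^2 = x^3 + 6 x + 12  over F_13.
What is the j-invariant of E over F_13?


Delta = -16(4 a^3 + 27 b^2) mod 13 = 5
-1728 * (4 a)^3 = -1728 * (4*6)^3 mod 13 = 5
j = 5 * 5^(-1) mod 13 = 1

j = 1 (mod 13)


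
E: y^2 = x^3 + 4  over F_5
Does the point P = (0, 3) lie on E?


Check whether y^2 = x^3 + 0 x + 4 (mod 5) for (x, y) = (0, 3).
LHS: y^2 = 3^2 mod 5 = 4
RHS: x^3 + 0 x + 4 = 0^3 + 0*0 + 4 mod 5 = 4
LHS = RHS

Yes, on the curve


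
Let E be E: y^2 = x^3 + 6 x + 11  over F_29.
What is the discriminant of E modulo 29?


4 a^3 + 27 b^2 = 4*6^3 + 27*11^2 = 864 + 3267 = 4131
Delta = -16 * (4131) = -66096
Delta mod 29 = 24

Delta = 24 (mod 29)


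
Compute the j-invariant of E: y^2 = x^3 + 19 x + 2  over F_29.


Delta = -16(4 a^3 + 27 b^2) mod 29 = 9
-1728 * (4 a)^3 = -1728 * (4*19)^3 mod 29 = 7
j = 7 * 9^(-1) mod 29 = 4

j = 4 (mod 29)


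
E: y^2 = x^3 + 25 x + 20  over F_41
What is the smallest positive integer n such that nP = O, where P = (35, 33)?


Compute successive multiples of P until we hit O:
  1P = (35, 33)
  2P = (22, 5)
  3P = (26, 40)
  4P = (13, 0)
  5P = (26, 1)
  6P = (22, 36)
  7P = (35, 8)
  8P = O

ord(P) = 8


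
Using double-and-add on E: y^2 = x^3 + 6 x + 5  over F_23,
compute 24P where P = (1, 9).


k = 24 = 11000_2 (binary, LSB first: 00011)
Double-and-add from P = (1, 9):
  bit 0 = 0: acc unchanged = O
  bit 1 = 0: acc unchanged = O
  bit 2 = 0: acc unchanged = O
  bit 3 = 1: acc = O + (9, 12) = (9, 12)
  bit 4 = 1: acc = (9, 12) + (21, 13) = (20, 12)

24P = (20, 12)


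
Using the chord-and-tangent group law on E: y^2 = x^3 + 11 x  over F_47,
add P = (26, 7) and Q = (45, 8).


P != Q, so use the chord formula.
s = (y2 - y1) / (x2 - x1) = (1) / (19) mod 47 = 5
x3 = s^2 - x1 - x2 mod 47 = 5^2 - 26 - 45 = 1
y3 = s (x1 - x3) - y1 mod 47 = 5 * (26 - 1) - 7 = 24

P + Q = (1, 24)


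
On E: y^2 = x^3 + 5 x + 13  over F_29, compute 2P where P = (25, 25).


Doubling: s = (3 x1^2 + a) / (2 y1)
s = (3*25^2 + 5) / (2*25) mod 29 = 26
x3 = s^2 - 2 x1 mod 29 = 26^2 - 2*25 = 17
y3 = s (x1 - x3) - y1 mod 29 = 26 * (25 - 17) - 25 = 9

2P = (17, 9)


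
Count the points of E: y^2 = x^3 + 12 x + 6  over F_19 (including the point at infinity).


For each x in F_19, count y with y^2 = x^3 + 12 x + 6 mod 19:
  x = 0: RHS = 6, y in [5, 14]  -> 2 point(s)
  x = 1: RHS = 0, y in [0]  -> 1 point(s)
  x = 2: RHS = 0, y in [0]  -> 1 point(s)
  x = 4: RHS = 4, y in [2, 17]  -> 2 point(s)
  x = 5: RHS = 1, y in [1, 18]  -> 2 point(s)
  x = 6: RHS = 9, y in [3, 16]  -> 2 point(s)
  x = 8: RHS = 6, y in [5, 14]  -> 2 point(s)
  x = 9: RHS = 7, y in [8, 11]  -> 2 point(s)
  x = 10: RHS = 5, y in [9, 10]  -> 2 point(s)
  x = 11: RHS = 6, y in [5, 14]  -> 2 point(s)
  x = 12: RHS = 16, y in [4, 15]  -> 2 point(s)
  x = 14: RHS = 11, y in [7, 12]  -> 2 point(s)
  x = 16: RHS = 0, y in [0]  -> 1 point(s)
Affine points: 23. Add the point at infinity: total = 24.

#E(F_19) = 24


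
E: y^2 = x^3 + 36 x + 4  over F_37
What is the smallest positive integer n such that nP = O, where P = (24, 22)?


Compute successive multiples of P until we hit O:
  1P = (24, 22)
  2P = (1, 2)
  3P = (8, 8)
  4P = (26, 4)
  5P = (31, 4)
  6P = (9, 24)
  7P = (30, 1)
  8P = (23, 30)
  ... (continuing to 43P)
  43P = O

ord(P) = 43


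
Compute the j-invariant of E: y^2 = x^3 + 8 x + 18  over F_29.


Delta = -16(4 a^3 + 27 b^2) mod 29 = 17
-1728 * (4 a)^3 = -1728 * (4*8)^3 mod 29 = 5
j = 5 * 17^(-1) mod 29 = 2

j = 2 (mod 29)


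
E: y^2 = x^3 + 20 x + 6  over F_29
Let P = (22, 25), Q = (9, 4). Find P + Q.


P != Q, so use the chord formula.
s = (y2 - y1) / (x2 - x1) = (8) / (16) mod 29 = 15
x3 = s^2 - x1 - x2 mod 29 = 15^2 - 22 - 9 = 20
y3 = s (x1 - x3) - y1 mod 29 = 15 * (22 - 20) - 25 = 5

P + Q = (20, 5)


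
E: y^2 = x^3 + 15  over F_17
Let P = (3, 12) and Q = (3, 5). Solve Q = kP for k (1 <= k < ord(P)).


Enumerate multiples of P until we hit Q = (3, 5):
  1P = (3, 12)
  2P = (12, 14)
  3P = (1, 13)
  4P = (9, 8)
  5P = (13, 6)
  6P = (0, 10)
  7P = (5, 15)
  8P = (7, 16)
  9P = (8, 0)
  10P = (7, 1)
  11P = (5, 2)
  12P = (0, 7)
  13P = (13, 11)
  14P = (9, 9)
  15P = (1, 4)
  16P = (12, 3)
  17P = (3, 5)
Match found at i = 17.

k = 17


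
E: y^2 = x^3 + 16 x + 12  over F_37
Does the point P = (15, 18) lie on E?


Check whether y^2 = x^3 + 16 x + 12 (mod 37) for (x, y) = (15, 18).
LHS: y^2 = 18^2 mod 37 = 28
RHS: x^3 + 16 x + 12 = 15^3 + 16*15 + 12 mod 37 = 1
LHS != RHS

No, not on the curve


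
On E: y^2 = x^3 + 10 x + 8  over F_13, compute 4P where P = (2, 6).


k = 4 = 100_2 (binary, LSB first: 001)
Double-and-add from P = (2, 6):
  bit 0 = 0: acc unchanged = O
  bit 1 = 0: acc unchanged = O
  bit 2 = 1: acc = O + (2, 7) = (2, 7)

4P = (2, 7)


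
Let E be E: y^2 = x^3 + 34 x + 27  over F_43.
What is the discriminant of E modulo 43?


4 a^3 + 27 b^2 = 4*34^3 + 27*27^2 = 157216 + 19683 = 176899
Delta = -16 * (176899) = -2830384
Delta mod 43 = 5

Delta = 5 (mod 43)


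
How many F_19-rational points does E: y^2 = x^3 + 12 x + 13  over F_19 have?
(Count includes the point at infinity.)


For each x in F_19, count y with y^2 = x^3 + 12 x + 13 mod 19:
  x = 1: RHS = 7, y in [8, 11]  -> 2 point(s)
  x = 2: RHS = 7, y in [8, 11]  -> 2 point(s)
  x = 3: RHS = 0, y in [0]  -> 1 point(s)
  x = 4: RHS = 11, y in [7, 12]  -> 2 point(s)
  x = 6: RHS = 16, y in [4, 15]  -> 2 point(s)
  x = 12: RHS = 4, y in [2, 17]  -> 2 point(s)
  x = 16: RHS = 7, y in [8, 11]  -> 2 point(s)
  x = 17: RHS = 0, y in [0]  -> 1 point(s)
  x = 18: RHS = 0, y in [0]  -> 1 point(s)
Affine points: 15. Add the point at infinity: total = 16.

#E(F_19) = 16


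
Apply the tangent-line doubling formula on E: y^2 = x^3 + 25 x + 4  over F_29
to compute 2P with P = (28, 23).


Doubling: s = (3 x1^2 + a) / (2 y1)
s = (3*28^2 + 25) / (2*23) mod 29 = 17
x3 = s^2 - 2 x1 mod 29 = 17^2 - 2*28 = 1
y3 = s (x1 - x3) - y1 mod 29 = 17 * (28 - 1) - 23 = 1

2P = (1, 1)


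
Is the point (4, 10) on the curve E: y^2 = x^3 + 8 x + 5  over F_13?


Check whether y^2 = x^3 + 8 x + 5 (mod 13) for (x, y) = (4, 10).
LHS: y^2 = 10^2 mod 13 = 9
RHS: x^3 + 8 x + 5 = 4^3 + 8*4 + 5 mod 13 = 10
LHS != RHS

No, not on the curve


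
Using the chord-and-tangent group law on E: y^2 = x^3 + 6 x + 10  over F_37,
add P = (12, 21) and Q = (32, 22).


P != Q, so use the chord formula.
s = (y2 - y1) / (x2 - x1) = (1) / (20) mod 37 = 13
x3 = s^2 - x1 - x2 mod 37 = 13^2 - 12 - 32 = 14
y3 = s (x1 - x3) - y1 mod 37 = 13 * (12 - 14) - 21 = 27

P + Q = (14, 27)


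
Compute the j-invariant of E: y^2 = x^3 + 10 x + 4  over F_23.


Delta = -16(4 a^3 + 27 b^2) mod 23 = 20
-1728 * (4 a)^3 = -1728 * (4*10)^3 mod 23 = 4
j = 4 * 20^(-1) mod 23 = 14

j = 14 (mod 23)


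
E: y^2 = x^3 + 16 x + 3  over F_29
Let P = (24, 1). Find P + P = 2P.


Doubling: s = (3 x1^2 + a) / (2 y1)
s = (3*24^2 + 16) / (2*1) mod 29 = 2
x3 = s^2 - 2 x1 mod 29 = 2^2 - 2*24 = 14
y3 = s (x1 - x3) - y1 mod 29 = 2 * (24 - 14) - 1 = 19

2P = (14, 19)


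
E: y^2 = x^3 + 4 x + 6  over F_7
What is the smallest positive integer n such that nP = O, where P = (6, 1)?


Compute successive multiples of P until we hit O:
  1P = (6, 1)
  2P = (2, 6)
  3P = (1, 5)
  4P = (4, 3)
  5P = (5, 5)
  6P = (5, 2)
  7P = (4, 4)
  8P = (1, 2)
  ... (continuing to 11P)
  11P = O

ord(P) = 11


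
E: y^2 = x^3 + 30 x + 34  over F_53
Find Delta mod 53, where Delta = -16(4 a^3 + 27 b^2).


4 a^3 + 27 b^2 = 4*30^3 + 27*34^2 = 108000 + 31212 = 139212
Delta = -16 * (139212) = -2227392
Delta mod 53 = 39

Delta = 39 (mod 53)


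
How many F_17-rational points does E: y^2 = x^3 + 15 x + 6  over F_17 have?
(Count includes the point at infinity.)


For each x in F_17, count y with y^2 = x^3 + 15 x + 6 mod 17:
  x = 5: RHS = 2, y in [6, 11]  -> 2 point(s)
  x = 8: RHS = 9, y in [3, 14]  -> 2 point(s)
  x = 10: RHS = 0, y in [0]  -> 1 point(s)
  x = 13: RHS = 1, y in [1, 16]  -> 2 point(s)
  x = 14: RHS = 2, y in [6, 11]  -> 2 point(s)
  x = 15: RHS = 2, y in [6, 11]  -> 2 point(s)
Affine points: 11. Add the point at infinity: total = 12.

#E(F_17) = 12


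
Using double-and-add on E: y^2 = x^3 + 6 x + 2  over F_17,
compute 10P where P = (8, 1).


k = 10 = 1010_2 (binary, LSB first: 0101)
Double-and-add from P = (8, 1):
  bit 0 = 0: acc unchanged = O
  bit 1 = 1: acc = O + (10, 5) = (10, 5)
  bit 2 = 0: acc unchanged = (10, 5)
  bit 3 = 1: acc = (10, 5) + (14, 5) = (10, 12)

10P = (10, 12)


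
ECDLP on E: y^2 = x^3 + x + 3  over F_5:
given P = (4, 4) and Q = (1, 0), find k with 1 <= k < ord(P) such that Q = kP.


Enumerate multiples of P until we hit Q = (1, 0):
  1P = (4, 4)
  2P = (1, 0)
Match found at i = 2.

k = 2


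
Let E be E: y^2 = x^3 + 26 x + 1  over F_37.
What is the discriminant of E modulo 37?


4 a^3 + 27 b^2 = 4*26^3 + 27*1^2 = 70304 + 27 = 70331
Delta = -16 * (70331) = -1125296
Delta mod 37 = 22

Delta = 22 (mod 37)


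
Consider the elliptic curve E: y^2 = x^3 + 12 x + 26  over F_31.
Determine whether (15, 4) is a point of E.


Check whether y^2 = x^3 + 12 x + 26 (mod 31) for (x, y) = (15, 4).
LHS: y^2 = 4^2 mod 31 = 16
RHS: x^3 + 12 x + 26 = 15^3 + 12*15 + 26 mod 31 = 16
LHS = RHS

Yes, on the curve


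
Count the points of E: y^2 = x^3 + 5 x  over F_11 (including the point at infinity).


For each x in F_11, count y with y^2 = x^3 + 5 x + 0 mod 11:
  x = 0: RHS = 0, y in [0]  -> 1 point(s)
  x = 3: RHS = 9, y in [3, 8]  -> 2 point(s)
  x = 6: RHS = 4, y in [2, 9]  -> 2 point(s)
  x = 7: RHS = 4, y in [2, 9]  -> 2 point(s)
  x = 9: RHS = 4, y in [2, 9]  -> 2 point(s)
  x = 10: RHS = 5, y in [4, 7]  -> 2 point(s)
Affine points: 11. Add the point at infinity: total = 12.

#E(F_11) = 12


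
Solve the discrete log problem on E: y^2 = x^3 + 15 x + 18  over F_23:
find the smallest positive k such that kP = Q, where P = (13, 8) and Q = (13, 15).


Enumerate multiples of P until we hit Q = (13, 15):
  1P = (13, 8)
  2P = (21, 7)
  3P = (21, 16)
  4P = (13, 15)
Match found at i = 4.

k = 4


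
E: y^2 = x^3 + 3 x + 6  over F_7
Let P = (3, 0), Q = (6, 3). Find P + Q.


P != Q, so use the chord formula.
s = (y2 - y1) / (x2 - x1) = (3) / (3) mod 7 = 1
x3 = s^2 - x1 - x2 mod 7 = 1^2 - 3 - 6 = 6
y3 = s (x1 - x3) - y1 mod 7 = 1 * (3 - 6) - 0 = 4

P + Q = (6, 4)


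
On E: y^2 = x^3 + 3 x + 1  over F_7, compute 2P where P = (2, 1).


k = 2 = 10_2 (binary, LSB first: 01)
Double-and-add from P = (2, 1):
  bit 0 = 0: acc unchanged = O
  bit 1 = 1: acc = O + (5, 1) = (5, 1)

2P = (5, 1)


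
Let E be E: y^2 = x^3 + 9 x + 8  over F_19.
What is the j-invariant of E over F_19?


Delta = -16(4 a^3 + 27 b^2) mod 19 = 5
-1728 * (4 a)^3 = -1728 * (4*9)^3 mod 19 = 11
j = 11 * 5^(-1) mod 19 = 6

j = 6 (mod 19)


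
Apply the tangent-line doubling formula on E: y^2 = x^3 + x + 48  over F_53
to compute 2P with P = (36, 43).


Doubling: s = (3 x1^2 + a) / (2 y1)
s = (3*36^2 + 1) / (2*43) mod 53 = 52
x3 = s^2 - 2 x1 mod 53 = 52^2 - 2*36 = 35
y3 = s (x1 - x3) - y1 mod 53 = 52 * (36 - 35) - 43 = 9

2P = (35, 9)


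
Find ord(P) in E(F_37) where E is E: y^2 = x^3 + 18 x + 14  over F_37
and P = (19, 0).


Compute successive multiples of P until we hit O:
  1P = (19, 0)
  2P = O

ord(P) = 2


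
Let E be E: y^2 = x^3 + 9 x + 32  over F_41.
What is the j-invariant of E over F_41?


Delta = -16(4 a^3 + 27 b^2) mod 41 = 24
-1728 * (4 a)^3 = -1728 * (4*9)^3 mod 41 = 12
j = 12 * 24^(-1) mod 41 = 21

j = 21 (mod 41)


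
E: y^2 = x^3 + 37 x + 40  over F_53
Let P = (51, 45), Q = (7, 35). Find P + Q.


P != Q, so use the chord formula.
s = (y2 - y1) / (x2 - x1) = (43) / (9) mod 53 = 46
x3 = s^2 - x1 - x2 mod 53 = 46^2 - 51 - 7 = 44
y3 = s (x1 - x3) - y1 mod 53 = 46 * (51 - 44) - 45 = 12

P + Q = (44, 12)


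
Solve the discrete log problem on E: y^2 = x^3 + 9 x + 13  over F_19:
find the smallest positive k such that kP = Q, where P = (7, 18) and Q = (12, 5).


Enumerate multiples of P until we hit Q = (12, 5):
  1P = (7, 18)
  2P = (9, 5)
  3P = (12, 5)
Match found at i = 3.

k = 3


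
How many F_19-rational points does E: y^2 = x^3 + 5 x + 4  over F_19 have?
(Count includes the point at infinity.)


For each x in F_19, count y with y^2 = x^3 + 5 x + 4 mod 19:
  x = 0: RHS = 4, y in [2, 17]  -> 2 point(s)
  x = 8: RHS = 5, y in [9, 10]  -> 2 point(s)
  x = 10: RHS = 9, y in [3, 16]  -> 2 point(s)
  x = 12: RHS = 6, y in [5, 14]  -> 2 point(s)
  x = 13: RHS = 5, y in [9, 10]  -> 2 point(s)
  x = 14: RHS = 6, y in [5, 14]  -> 2 point(s)
  x = 16: RHS = 0, y in [0]  -> 1 point(s)
  x = 17: RHS = 5, y in [9, 10]  -> 2 point(s)
  x = 18: RHS = 17, y in [6, 13]  -> 2 point(s)
Affine points: 17. Add the point at infinity: total = 18.

#E(F_19) = 18


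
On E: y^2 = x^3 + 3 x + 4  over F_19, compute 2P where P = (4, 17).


k = 2 = 10_2 (binary, LSB first: 01)
Double-and-add from P = (4, 17):
  bit 0 = 0: acc unchanged = O
  bit 1 = 1: acc = O + (18, 0) = (18, 0)

2P = (18, 0)


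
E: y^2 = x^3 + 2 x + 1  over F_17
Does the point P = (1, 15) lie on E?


Check whether y^2 = x^3 + 2 x + 1 (mod 17) for (x, y) = (1, 15).
LHS: y^2 = 15^2 mod 17 = 4
RHS: x^3 + 2 x + 1 = 1^3 + 2*1 + 1 mod 17 = 4
LHS = RHS

Yes, on the curve


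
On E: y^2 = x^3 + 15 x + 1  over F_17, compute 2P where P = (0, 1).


Doubling: s = (3 x1^2 + a) / (2 y1)
s = (3*0^2 + 15) / (2*1) mod 17 = 16
x3 = s^2 - 2 x1 mod 17 = 16^2 - 2*0 = 1
y3 = s (x1 - x3) - y1 mod 17 = 16 * (0 - 1) - 1 = 0

2P = (1, 0)


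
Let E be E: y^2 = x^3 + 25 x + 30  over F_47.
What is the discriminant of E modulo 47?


4 a^3 + 27 b^2 = 4*25^3 + 27*30^2 = 62500 + 24300 = 86800
Delta = -16 * (86800) = -1388800
Delta mod 47 = 3

Delta = 3 (mod 47)


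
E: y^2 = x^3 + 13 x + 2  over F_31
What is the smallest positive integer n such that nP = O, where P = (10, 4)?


Compute successive multiples of P until we hit O:
  1P = (10, 4)
  2P = (0, 23)
  3P = (15, 21)
  4P = (25, 7)
  5P = (1, 4)
  6P = (20, 27)
  7P = (19, 28)
  8P = (16, 11)
  ... (continuing to 35P)
  35P = O

ord(P) = 35


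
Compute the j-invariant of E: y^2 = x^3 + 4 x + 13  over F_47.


Delta = -16(4 a^3 + 27 b^2) mod 47 = 23
-1728 * (4 a)^3 = -1728 * (4*4)^3 mod 47 = 30
j = 30 * 23^(-1) mod 47 = 34

j = 34 (mod 47)


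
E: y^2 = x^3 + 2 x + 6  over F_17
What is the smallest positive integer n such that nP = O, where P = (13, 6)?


Compute successive multiples of P until we hit O:
  1P = (13, 6)
  2P = (6, 9)
  3P = (2, 16)
  4P = (1, 14)
  5P = (11, 4)
  6P = (11, 13)
  7P = (1, 3)
  8P = (2, 1)
  ... (continuing to 11P)
  11P = O

ord(P) = 11


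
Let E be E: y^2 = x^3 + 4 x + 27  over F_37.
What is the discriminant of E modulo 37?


4 a^3 + 27 b^2 = 4*4^3 + 27*27^2 = 256 + 19683 = 19939
Delta = -16 * (19939) = -319024
Delta mod 37 = 27

Delta = 27 (mod 37)


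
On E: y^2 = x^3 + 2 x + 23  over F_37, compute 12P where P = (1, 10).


k = 12 = 1100_2 (binary, LSB first: 0011)
Double-and-add from P = (1, 10):
  bit 0 = 0: acc unchanged = O
  bit 1 = 0: acc unchanged = O
  bit 2 = 1: acc = O + (30, 6) = (30, 6)
  bit 3 = 1: acc = (30, 6) + (23, 10) = (10, 9)

12P = (10, 9)


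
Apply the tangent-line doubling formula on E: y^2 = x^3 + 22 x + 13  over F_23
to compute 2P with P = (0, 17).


Doubling: s = (3 x1^2 + a) / (2 y1)
s = (3*0^2 + 22) / (2*17) mod 23 = 2
x3 = s^2 - 2 x1 mod 23 = 2^2 - 2*0 = 4
y3 = s (x1 - x3) - y1 mod 23 = 2 * (0 - 4) - 17 = 21

2P = (4, 21)


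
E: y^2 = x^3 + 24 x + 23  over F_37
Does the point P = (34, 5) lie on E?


Check whether y^2 = x^3 + 24 x + 23 (mod 37) for (x, y) = (34, 5).
LHS: y^2 = 5^2 mod 37 = 25
RHS: x^3 + 24 x + 23 = 34^3 + 24*34 + 23 mod 37 = 35
LHS != RHS

No, not on the curve


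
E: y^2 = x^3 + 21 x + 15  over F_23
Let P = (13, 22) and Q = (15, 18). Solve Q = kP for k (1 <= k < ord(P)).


Enumerate multiples of P until we hit Q = (15, 18):
  1P = (13, 22)
  2P = (3, 6)
  3P = (16, 10)
  4P = (10, 12)
  5P = (6, 9)
  6P = (22, 4)
  7P = (15, 5)
  8P = (4, 5)
  9P = (9, 6)
  10P = (17, 8)
  11P = (11, 17)
  12P = (11, 6)
  13P = (17, 15)
  14P = (9, 17)
  15P = (4, 18)
  16P = (15, 18)
Match found at i = 16.

k = 16


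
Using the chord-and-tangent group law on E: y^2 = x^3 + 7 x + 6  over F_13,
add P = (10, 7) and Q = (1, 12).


P != Q, so use the chord formula.
s = (y2 - y1) / (x2 - x1) = (5) / (4) mod 13 = 11
x3 = s^2 - x1 - x2 mod 13 = 11^2 - 10 - 1 = 6
y3 = s (x1 - x3) - y1 mod 13 = 11 * (10 - 6) - 7 = 11

P + Q = (6, 11)


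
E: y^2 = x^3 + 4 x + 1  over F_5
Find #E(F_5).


For each x in F_5, count y with y^2 = x^3 + 4 x + 1 mod 5:
  x = 0: RHS = 1, y in [1, 4]  -> 2 point(s)
  x = 1: RHS = 1, y in [1, 4]  -> 2 point(s)
  x = 3: RHS = 0, y in [0]  -> 1 point(s)
  x = 4: RHS = 1, y in [1, 4]  -> 2 point(s)
Affine points: 7. Add the point at infinity: total = 8.

#E(F_5) = 8


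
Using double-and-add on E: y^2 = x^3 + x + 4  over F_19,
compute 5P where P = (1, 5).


k = 5 = 101_2 (binary, LSB first: 101)
Double-and-add from P = (1, 5):
  bit 0 = 1: acc = O + (1, 5) = (1, 5)
  bit 1 = 0: acc unchanged = (1, 5)
  bit 2 = 1: acc = (1, 5) + (9, 18) = (6, 13)

5P = (6, 13)


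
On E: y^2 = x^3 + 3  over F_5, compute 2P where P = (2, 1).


Doubling: s = (3 x1^2 + a) / (2 y1)
s = (3*2^2 + 0) / (2*1) mod 5 = 1
x3 = s^2 - 2 x1 mod 5 = 1^2 - 2*2 = 2
y3 = s (x1 - x3) - y1 mod 5 = 1 * (2 - 2) - 1 = 4

2P = (2, 4)


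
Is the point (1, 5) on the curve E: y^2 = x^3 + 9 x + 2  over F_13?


Check whether y^2 = x^3 + 9 x + 2 (mod 13) for (x, y) = (1, 5).
LHS: y^2 = 5^2 mod 13 = 12
RHS: x^3 + 9 x + 2 = 1^3 + 9*1 + 2 mod 13 = 12
LHS = RHS

Yes, on the curve


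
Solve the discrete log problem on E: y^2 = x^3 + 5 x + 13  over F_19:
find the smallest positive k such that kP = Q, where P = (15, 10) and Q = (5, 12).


Enumerate multiples of P until we hit Q = (5, 12):
  1P = (15, 10)
  2P = (5, 7)
  3P = (16, 3)
  4P = (18, 11)
  5P = (3, 13)
  6P = (7, 7)
  7P = (1, 0)
  8P = (7, 12)
  9P = (3, 6)
  10P = (18, 8)
  11P = (16, 16)
  12P = (5, 12)
Match found at i = 12.

k = 12


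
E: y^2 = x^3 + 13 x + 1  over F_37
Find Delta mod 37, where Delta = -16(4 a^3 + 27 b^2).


4 a^3 + 27 b^2 = 4*13^3 + 27*1^2 = 8788 + 27 = 8815
Delta = -16 * (8815) = -141040
Delta mod 37 = 4

Delta = 4 (mod 37)


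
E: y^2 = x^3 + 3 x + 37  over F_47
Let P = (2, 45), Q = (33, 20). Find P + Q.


P != Q, so use the chord formula.
s = (y2 - y1) / (x2 - x1) = (22) / (31) mod 47 = 28
x3 = s^2 - x1 - x2 mod 47 = 28^2 - 2 - 33 = 44
y3 = s (x1 - x3) - y1 mod 47 = 28 * (2 - 44) - 45 = 1

P + Q = (44, 1)


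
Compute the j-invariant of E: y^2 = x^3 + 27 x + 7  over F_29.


Delta = -16(4 a^3 + 27 b^2) mod 29 = 21
-1728 * (4 a)^3 = -1728 * (4*27)^3 mod 29 = 4
j = 4 * 21^(-1) mod 29 = 14

j = 14 (mod 29)


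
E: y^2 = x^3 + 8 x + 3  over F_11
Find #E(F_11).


For each x in F_11, count y with y^2 = x^3 + 8 x + 3 mod 11:
  x = 0: RHS = 3, y in [5, 6]  -> 2 point(s)
  x = 1: RHS = 1, y in [1, 10]  -> 2 point(s)
  x = 2: RHS = 5, y in [4, 7]  -> 2 point(s)
  x = 4: RHS = 0, y in [0]  -> 1 point(s)
  x = 5: RHS = 3, y in [5, 6]  -> 2 point(s)
  x = 6: RHS = 3, y in [5, 6]  -> 2 point(s)
  x = 9: RHS = 1, y in [1, 10]  -> 2 point(s)
  x = 10: RHS = 5, y in [4, 7]  -> 2 point(s)
Affine points: 15. Add the point at infinity: total = 16.

#E(F_11) = 16


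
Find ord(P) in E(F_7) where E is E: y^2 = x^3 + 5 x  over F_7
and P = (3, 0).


Compute successive multiples of P until we hit O:
  1P = (3, 0)
  2P = O

ord(P) = 2


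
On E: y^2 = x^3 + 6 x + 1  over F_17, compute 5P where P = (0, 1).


k = 5 = 101_2 (binary, LSB first: 101)
Double-and-add from P = (0, 1):
  bit 0 = 1: acc = O + (0, 1) = (0, 1)
  bit 1 = 0: acc unchanged = (0, 1)
  bit 2 = 1: acc = (0, 1) + (12, 4) = (4, 15)

5P = (4, 15)


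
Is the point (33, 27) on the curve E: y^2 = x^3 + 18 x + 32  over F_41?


Check whether y^2 = x^3 + 18 x + 32 (mod 41) for (x, y) = (33, 27).
LHS: y^2 = 27^2 mod 41 = 32
RHS: x^3 + 18 x + 32 = 33^3 + 18*33 + 32 mod 41 = 32
LHS = RHS

Yes, on the curve


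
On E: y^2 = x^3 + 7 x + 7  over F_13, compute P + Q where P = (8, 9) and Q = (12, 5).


P != Q, so use the chord formula.
s = (y2 - y1) / (x2 - x1) = (9) / (4) mod 13 = 12
x3 = s^2 - x1 - x2 mod 13 = 12^2 - 8 - 12 = 7
y3 = s (x1 - x3) - y1 mod 13 = 12 * (8 - 7) - 9 = 3

P + Q = (7, 3)


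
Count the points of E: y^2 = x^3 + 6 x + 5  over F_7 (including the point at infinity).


For each x in F_7, count y with y^2 = x^3 + 6 x + 5 mod 7:
  x = 2: RHS = 4, y in [2, 5]  -> 2 point(s)
  x = 3: RHS = 1, y in [1, 6]  -> 2 point(s)
  x = 4: RHS = 2, y in [3, 4]  -> 2 point(s)
Affine points: 6. Add the point at infinity: total = 7.

#E(F_7) = 7


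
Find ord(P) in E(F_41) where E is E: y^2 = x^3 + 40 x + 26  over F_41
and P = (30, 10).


Compute successive multiples of P until we hit O:
  1P = (30, 10)
  2P = (13, 23)
  3P = (21, 0)
  4P = (13, 18)
  5P = (30, 31)
  6P = O

ord(P) = 6


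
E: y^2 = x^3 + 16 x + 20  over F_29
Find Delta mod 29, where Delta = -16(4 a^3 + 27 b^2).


4 a^3 + 27 b^2 = 4*16^3 + 27*20^2 = 16384 + 10800 = 27184
Delta = -16 * (27184) = -434944
Delta mod 29 = 27

Delta = 27 (mod 29)


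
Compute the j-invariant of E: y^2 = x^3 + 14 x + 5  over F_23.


Delta = -16(4 a^3 + 27 b^2) mod 23 = 22
-1728 * (4 a)^3 = -1728 * (4*14)^3 mod 23 = 13
j = 13 * 22^(-1) mod 23 = 10

j = 10 (mod 23)


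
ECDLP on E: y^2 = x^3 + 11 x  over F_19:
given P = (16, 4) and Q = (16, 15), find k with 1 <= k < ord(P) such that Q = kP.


Enumerate multiples of P until we hit Q = (16, 15):
  1P = (16, 4)
  2P = (6, 15)
  3P = (6, 4)
  4P = (16, 15)
Match found at i = 4.

k = 4


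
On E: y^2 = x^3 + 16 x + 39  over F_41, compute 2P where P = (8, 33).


Doubling: s = (3 x1^2 + a) / (2 y1)
s = (3*8^2 + 16) / (2*33) mod 41 = 28
x3 = s^2 - 2 x1 mod 41 = 28^2 - 2*8 = 30
y3 = s (x1 - x3) - y1 mod 41 = 28 * (8 - 30) - 33 = 7

2P = (30, 7)


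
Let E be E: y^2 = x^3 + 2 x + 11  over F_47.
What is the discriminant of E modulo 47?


4 a^3 + 27 b^2 = 4*2^3 + 27*11^2 = 32 + 3267 = 3299
Delta = -16 * (3299) = -52784
Delta mod 47 = 44

Delta = 44 (mod 47)


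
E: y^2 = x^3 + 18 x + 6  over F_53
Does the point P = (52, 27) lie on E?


Check whether y^2 = x^3 + 18 x + 6 (mod 53) for (x, y) = (52, 27).
LHS: y^2 = 27^2 mod 53 = 40
RHS: x^3 + 18 x + 6 = 52^3 + 18*52 + 6 mod 53 = 40
LHS = RHS

Yes, on the curve


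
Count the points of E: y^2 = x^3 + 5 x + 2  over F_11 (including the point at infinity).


For each x in F_11, count y with y^2 = x^3 + 5 x + 2 mod 11:
  x = 2: RHS = 9, y in [3, 8]  -> 2 point(s)
  x = 3: RHS = 0, y in [0]  -> 1 point(s)
  x = 4: RHS = 9, y in [3, 8]  -> 2 point(s)
  x = 5: RHS = 9, y in [3, 8]  -> 2 point(s)
  x = 8: RHS = 4, y in [2, 9]  -> 2 point(s)
Affine points: 9. Add the point at infinity: total = 10.

#E(F_11) = 10


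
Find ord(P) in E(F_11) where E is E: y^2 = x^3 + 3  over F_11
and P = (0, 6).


Compute successive multiples of P until we hit O:
  1P = (0, 6)
  2P = (0, 5)
  3P = O

ord(P) = 3


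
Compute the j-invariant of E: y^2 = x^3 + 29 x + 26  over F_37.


Delta = -16(4 a^3 + 27 b^2) mod 37 = 32
-1728 * (4 a)^3 = -1728 * (4*29)^3 mod 37 = 6
j = 6 * 32^(-1) mod 37 = 21

j = 21 (mod 37)


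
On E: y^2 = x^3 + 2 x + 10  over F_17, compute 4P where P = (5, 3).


k = 4 = 100_2 (binary, LSB first: 001)
Double-and-add from P = (5, 3):
  bit 0 = 0: acc unchanged = O
  bit 1 = 0: acc unchanged = O
  bit 2 = 1: acc = O + (5, 3) = (5, 3)

4P = (5, 3)


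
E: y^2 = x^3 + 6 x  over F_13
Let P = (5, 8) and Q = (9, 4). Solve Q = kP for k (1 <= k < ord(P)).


Enumerate multiples of P until we hit Q = (9, 4):
  1P = (5, 8)
  2P = (4, 6)
  3P = (8, 12)
  4P = (9, 4)
Match found at i = 4.

k = 4


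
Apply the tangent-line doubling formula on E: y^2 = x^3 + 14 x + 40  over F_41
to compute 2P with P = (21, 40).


Doubling: s = (3 x1^2 + a) / (2 y1)
s = (3*21^2 + 14) / (2*40) mod 41 = 8
x3 = s^2 - 2 x1 mod 41 = 8^2 - 2*21 = 22
y3 = s (x1 - x3) - y1 mod 41 = 8 * (21 - 22) - 40 = 34

2P = (22, 34)


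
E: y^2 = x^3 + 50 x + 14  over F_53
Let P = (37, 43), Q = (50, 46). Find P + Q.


P != Q, so use the chord formula.
s = (y2 - y1) / (x2 - x1) = (3) / (13) mod 53 = 41
x3 = s^2 - x1 - x2 mod 53 = 41^2 - 37 - 50 = 4
y3 = s (x1 - x3) - y1 mod 53 = 41 * (37 - 4) - 43 = 38

P + Q = (4, 38)


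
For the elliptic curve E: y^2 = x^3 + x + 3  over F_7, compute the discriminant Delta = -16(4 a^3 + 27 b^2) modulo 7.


4 a^3 + 27 b^2 = 4*1^3 + 27*3^2 = 4 + 243 = 247
Delta = -16 * (247) = -3952
Delta mod 7 = 3

Delta = 3 (mod 7)
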